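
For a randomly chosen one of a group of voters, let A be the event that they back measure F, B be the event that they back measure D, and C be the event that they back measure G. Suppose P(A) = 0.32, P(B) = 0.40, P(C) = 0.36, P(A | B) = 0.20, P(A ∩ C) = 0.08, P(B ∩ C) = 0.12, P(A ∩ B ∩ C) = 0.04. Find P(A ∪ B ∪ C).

0.84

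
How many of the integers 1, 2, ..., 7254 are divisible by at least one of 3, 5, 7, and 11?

4239

floor(7254/3) + floor(7254/5) + floor(7254/7) + floor(7254/11) − floor(7254/15) − floor(7254/21) − floor(7254/33) − floor(7254/35) − floor(7254/55) − floor(7254/77) + floor(7254/105) + floor(7254/165) + floor(7254/231) + floor(7254/385) − floor(7254/1155) = 2418 + 1450 + 1036 + 659 − 483 − 345 − 219 − 207 − 131 − 94 + 69 + 43 + 31 + 18 − 6 = 4239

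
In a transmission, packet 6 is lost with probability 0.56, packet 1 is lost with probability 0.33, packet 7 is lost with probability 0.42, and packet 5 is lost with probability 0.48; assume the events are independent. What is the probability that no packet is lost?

P(none) = (1 − 0.56) × (1 − 0.33) × (1 − 0.42) × (1 − 0.48) = 0.44 × 0.67 × 0.58 × 0.52 = 0.08891168

0.08891168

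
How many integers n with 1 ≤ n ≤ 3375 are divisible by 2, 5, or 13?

2129

1687 + 675 + 259 − 337 − 129 − 51 + 25 = 2129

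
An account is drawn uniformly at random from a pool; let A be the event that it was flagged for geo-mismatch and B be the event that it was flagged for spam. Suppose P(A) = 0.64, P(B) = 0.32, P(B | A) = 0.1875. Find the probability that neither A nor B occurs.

P(A ∩ B) = P(A)·P(B|A) = 0.64 × 0.1875 = 0.12
P(A ∪ B) = 0.64 + 0.32 − 0.12 = 0.84
P(none) = 1 − 0.84 = 0.16

0.16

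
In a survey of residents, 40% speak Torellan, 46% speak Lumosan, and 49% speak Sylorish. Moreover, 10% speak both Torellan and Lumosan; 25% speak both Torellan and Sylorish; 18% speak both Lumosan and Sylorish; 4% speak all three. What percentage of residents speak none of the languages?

By inclusion–exclusion:
P(≥1) = 40 + 46 + 49 − 10 − 25 − 18 + 4 = 86%
P(none) = 100% − 86% = 14%

14%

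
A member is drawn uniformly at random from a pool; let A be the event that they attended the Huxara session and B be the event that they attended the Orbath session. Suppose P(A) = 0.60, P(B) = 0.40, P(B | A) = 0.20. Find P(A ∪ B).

0.88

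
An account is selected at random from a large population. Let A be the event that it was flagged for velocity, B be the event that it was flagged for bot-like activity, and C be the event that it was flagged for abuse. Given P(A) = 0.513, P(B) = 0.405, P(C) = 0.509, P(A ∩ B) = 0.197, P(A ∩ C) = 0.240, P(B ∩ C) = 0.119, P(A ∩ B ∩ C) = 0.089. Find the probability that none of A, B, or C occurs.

0.040

P(A ∪ B ∪ C) = 0.513 + 0.405 + 0.509 − 0.197 − 0.240 − 0.119 + 0.089 = 0.960
P(none) = 1 − 0.960 = 0.040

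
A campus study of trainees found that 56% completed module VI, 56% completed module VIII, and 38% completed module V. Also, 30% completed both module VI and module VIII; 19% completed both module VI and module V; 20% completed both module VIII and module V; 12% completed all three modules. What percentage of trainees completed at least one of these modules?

93%

P(union) = 56 + 56 + 38 − 30 − 19 − 20 + 12 = 93%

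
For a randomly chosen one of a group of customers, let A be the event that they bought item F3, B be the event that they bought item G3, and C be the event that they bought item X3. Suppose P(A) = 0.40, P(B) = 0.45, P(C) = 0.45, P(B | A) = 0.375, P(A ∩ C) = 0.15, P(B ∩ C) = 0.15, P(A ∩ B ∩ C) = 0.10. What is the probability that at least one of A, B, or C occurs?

0.95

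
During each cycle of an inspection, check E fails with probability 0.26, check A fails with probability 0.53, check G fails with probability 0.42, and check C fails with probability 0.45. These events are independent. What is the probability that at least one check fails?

0.8890518

Independence gives P(none) = ∏(1 − pᵢ).
P(none) = (1 − 0.26) × (1 − 0.53) × (1 − 0.42) × (1 − 0.45) = 0.74 × 0.47 × 0.58 × 0.55 = 0.1109482
P(at least one) = 1 − 0.1109482 = 0.8890518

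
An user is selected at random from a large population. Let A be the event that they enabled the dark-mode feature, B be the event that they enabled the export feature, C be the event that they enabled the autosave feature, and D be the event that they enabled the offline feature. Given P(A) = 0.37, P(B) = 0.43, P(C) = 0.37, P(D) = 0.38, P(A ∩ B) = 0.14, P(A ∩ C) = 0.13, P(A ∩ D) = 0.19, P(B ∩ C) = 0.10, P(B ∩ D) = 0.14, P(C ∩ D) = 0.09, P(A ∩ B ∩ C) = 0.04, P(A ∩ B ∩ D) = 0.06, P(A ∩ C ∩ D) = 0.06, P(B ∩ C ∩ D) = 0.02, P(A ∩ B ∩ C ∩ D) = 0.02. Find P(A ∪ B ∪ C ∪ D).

P(A ∪ B ∪ C ∪ D) = 0.37 + 0.43 + 0.37 + 0.38 − 0.14 − 0.13 − 0.19 − 0.10 − 0.14 − 0.09 + 0.04 + 0.06 + 0.06 + 0.02 − 0.02 = 0.92

0.92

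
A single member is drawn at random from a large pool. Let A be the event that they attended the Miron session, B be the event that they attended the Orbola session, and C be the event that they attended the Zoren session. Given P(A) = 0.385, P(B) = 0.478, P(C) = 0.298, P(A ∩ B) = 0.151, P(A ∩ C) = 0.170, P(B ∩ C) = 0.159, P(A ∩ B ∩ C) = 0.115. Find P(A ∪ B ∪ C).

0.796

By inclusion–exclusion:
P(A ∪ B ∪ C) = 0.385 + 0.478 + 0.298 − 0.151 − 0.170 − 0.159 + 0.115 = 0.796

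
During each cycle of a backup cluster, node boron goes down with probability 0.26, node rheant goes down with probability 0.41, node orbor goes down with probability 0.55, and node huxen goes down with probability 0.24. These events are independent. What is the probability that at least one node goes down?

0.8506828

Independence gives P(none) = ∏(1 − pᵢ).
P(none) = (1 − 0.26) × (1 − 0.41) × (1 − 0.55) × (1 − 0.24) = 0.74 × 0.59 × 0.45 × 0.76 = 0.1493172
P(at least one) = 1 − 0.1493172 = 0.8506828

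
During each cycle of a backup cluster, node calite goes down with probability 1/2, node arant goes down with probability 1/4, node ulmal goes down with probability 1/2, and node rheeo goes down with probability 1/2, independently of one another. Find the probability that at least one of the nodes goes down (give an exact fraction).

29/32

P(none) = (1 − 1/2) × (1 − 1/4) × (1 − 1/2) × (1 − 1/2) = 1/2 × 3/4 × 1/2 × 1/2 = 3/32
P(at least one) = 1 − 3/32 = 29/32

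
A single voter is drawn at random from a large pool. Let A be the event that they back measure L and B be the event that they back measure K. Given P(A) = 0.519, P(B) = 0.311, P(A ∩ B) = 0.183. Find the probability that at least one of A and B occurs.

0.647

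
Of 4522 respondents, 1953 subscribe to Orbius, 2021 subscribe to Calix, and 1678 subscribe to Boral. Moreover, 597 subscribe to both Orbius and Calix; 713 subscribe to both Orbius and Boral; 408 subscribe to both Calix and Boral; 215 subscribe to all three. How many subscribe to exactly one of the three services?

Using the inclusion–exclusion count for exactly one event:
|exactly one| = 1953 + 2021 + 1678 − 2·597 − 2·713 − 2·408 + 3·215 = 2861

2861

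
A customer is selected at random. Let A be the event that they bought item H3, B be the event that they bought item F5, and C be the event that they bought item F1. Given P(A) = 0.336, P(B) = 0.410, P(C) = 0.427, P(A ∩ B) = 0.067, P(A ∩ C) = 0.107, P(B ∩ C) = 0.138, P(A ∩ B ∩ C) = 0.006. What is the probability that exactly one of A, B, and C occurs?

0.567

P(exactly one) = 0.336 + 0.410 + 0.427 − 2·0.067 − 2·0.107 − 2·0.138 + 3·0.006 = 0.567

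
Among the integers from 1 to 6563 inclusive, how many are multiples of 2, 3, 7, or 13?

4832

⌊6563/2⌋ + ⌊6563/3⌋ + ⌊6563/7⌋ + ⌊6563/13⌋ − ⌊6563/6⌋ − ⌊6563/14⌋ − ⌊6563/26⌋ − ⌊6563/21⌋ − ⌊6563/39⌋ − ⌊6563/91⌋ + ⌊6563/42⌋ + ⌊6563/78⌋ + ⌊6563/182⌋ + ⌊6563/273⌋ − ⌊6563/546⌋ = 3281 + 2187 + 937 + 504 − 1093 − 468 − 252 − 312 − 168 − 72 + 156 + 84 + 36 + 24 − 12 = 4832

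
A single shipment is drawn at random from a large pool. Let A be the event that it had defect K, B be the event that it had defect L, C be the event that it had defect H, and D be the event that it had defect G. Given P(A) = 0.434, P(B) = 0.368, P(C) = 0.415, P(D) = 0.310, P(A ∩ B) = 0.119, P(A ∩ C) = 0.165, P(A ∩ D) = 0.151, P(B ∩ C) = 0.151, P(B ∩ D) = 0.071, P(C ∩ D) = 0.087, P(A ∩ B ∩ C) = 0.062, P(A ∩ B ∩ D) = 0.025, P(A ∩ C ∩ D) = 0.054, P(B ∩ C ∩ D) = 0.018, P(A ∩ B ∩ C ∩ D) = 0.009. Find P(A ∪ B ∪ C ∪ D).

Apply inclusion-exclusion:
P(A ∪ B ∪ C ∪ D) = 0.434 + 0.368 + 0.415 + 0.310 − 0.119 − 0.165 − 0.151 − 0.151 − 0.071 − 0.087 + 0.062 + 0.025 + 0.054 + 0.018 − 0.009 = 0.933

0.933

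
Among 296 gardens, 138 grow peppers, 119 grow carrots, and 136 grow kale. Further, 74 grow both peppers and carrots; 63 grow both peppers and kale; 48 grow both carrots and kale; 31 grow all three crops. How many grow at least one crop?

Inclusion–exclusion gives
|at least one| = 138 + 119 + 136 − 74 − 63 − 48 + 31 = 239

239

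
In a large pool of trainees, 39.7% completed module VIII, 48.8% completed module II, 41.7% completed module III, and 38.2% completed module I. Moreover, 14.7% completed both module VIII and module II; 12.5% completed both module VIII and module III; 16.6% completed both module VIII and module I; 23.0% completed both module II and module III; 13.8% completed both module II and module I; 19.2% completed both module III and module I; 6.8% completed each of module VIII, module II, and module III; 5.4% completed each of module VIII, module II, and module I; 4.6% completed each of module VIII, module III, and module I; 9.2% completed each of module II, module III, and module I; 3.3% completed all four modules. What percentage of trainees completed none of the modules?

8.7%

P(union) = 39.7 + 48.8 + 41.7 + 38.2 − 14.7 − 12.5 − 16.6 − 23.0 − 13.8 − 19.2 + 6.8 + 5.4 + 4.6 + 9.2 − 3.3 = 91.3%
P(none) = 100% − 91.3% = 8.7%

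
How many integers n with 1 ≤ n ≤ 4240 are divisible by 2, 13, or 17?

2398

2120 + 326 + 249 − 163 − 124 − 19 + 9 = 2398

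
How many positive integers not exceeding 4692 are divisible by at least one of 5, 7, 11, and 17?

By inclusion-exclusion,
938 + 670 + 426 + 276 − 134 − 85 − 55 − 60 − 39 − 25 + 12 + 7 + 5 + 3 − 0 = 1939

1939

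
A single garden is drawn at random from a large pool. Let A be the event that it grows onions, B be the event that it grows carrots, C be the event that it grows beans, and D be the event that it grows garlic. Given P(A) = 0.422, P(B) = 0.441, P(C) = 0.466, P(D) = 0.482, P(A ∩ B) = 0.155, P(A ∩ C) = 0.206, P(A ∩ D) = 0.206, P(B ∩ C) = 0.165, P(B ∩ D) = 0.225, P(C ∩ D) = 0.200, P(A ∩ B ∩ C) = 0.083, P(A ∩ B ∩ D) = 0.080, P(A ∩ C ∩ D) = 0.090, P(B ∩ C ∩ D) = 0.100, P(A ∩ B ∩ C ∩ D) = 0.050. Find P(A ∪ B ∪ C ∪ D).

0.957

Apply inclusion-exclusion:
P(A ∪ B ∪ C ∪ D) = 0.422 + 0.441 + 0.466 + 0.482 − 0.155 − 0.206 − 0.206 − 0.165 − 0.225 − 0.200 + 0.083 + 0.080 + 0.090 + 0.100 − 0.050 = 0.957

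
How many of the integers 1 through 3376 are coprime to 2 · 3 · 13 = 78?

1038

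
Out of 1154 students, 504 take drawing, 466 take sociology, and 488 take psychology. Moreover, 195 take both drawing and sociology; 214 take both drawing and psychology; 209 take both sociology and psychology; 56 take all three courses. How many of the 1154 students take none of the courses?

258

Inclusion–exclusion gives
N(≥1) = 504 + 466 + 488 − 195 − 214 − 209 + 56 = 896
None: 1154 − 896 = 258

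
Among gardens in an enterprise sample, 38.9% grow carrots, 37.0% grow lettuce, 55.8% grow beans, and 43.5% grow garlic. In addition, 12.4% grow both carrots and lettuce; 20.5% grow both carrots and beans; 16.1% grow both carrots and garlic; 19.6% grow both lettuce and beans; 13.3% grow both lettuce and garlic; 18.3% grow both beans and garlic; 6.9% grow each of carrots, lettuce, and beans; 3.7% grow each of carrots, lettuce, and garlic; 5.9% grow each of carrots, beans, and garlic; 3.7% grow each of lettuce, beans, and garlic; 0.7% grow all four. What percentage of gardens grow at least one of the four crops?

P(union) = 38.9 + 37.0 + 55.8 + 43.5 − 12.4 − 20.5 − 16.1 − 19.6 − 13.3 − 18.3 + 6.9 + 3.7 + 5.9 + 3.7 − 0.7 = 94.5%

94.5%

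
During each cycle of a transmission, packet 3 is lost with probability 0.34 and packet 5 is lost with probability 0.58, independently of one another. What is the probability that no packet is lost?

P(none) = (1 − 0.34) × (1 − 0.58) = 0.66 × 0.42 = 0.2772

0.2772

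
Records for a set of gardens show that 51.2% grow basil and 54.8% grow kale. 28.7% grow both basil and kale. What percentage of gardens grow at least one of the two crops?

77.3%

Using inclusion–exclusion:
P(union) = 51.2 + 54.8 − 28.7 = 77.3%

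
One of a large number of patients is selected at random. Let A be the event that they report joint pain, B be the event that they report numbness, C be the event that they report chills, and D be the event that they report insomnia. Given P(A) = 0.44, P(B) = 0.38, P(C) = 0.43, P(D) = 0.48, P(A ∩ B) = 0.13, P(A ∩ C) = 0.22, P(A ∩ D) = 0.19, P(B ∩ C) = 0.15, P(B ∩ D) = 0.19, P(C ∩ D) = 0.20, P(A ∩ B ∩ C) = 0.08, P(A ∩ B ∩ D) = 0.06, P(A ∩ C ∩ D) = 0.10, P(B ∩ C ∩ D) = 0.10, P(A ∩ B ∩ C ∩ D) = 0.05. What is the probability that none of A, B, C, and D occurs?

By inclusion–exclusion:
P(A ∪ B ∪ C ∪ D) = 0.44 + 0.38 + 0.43 + 0.48 − 0.13 − 0.22 − 0.19 − 0.15 − 0.19 − 0.20 + 0.08 + 0.06 + 0.10 + 0.10 − 0.05 = 0.94
P(none) = 1 − 0.94 = 0.06

0.06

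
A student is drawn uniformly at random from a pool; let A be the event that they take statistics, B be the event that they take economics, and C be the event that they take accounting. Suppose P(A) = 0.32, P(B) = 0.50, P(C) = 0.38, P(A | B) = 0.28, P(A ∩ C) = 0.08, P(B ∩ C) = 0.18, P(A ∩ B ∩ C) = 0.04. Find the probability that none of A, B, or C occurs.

0.16

P(A ∩ B) = P(B)·P(A|B) = 0.50 × 0.28 = 0.14
P(A ∪ B ∪ C) = 0.32 + 0.50 + 0.38 − 0.14 − 0.08 − 0.18 + 0.04 = 0.84
P(none) = 1 − 0.84 = 0.16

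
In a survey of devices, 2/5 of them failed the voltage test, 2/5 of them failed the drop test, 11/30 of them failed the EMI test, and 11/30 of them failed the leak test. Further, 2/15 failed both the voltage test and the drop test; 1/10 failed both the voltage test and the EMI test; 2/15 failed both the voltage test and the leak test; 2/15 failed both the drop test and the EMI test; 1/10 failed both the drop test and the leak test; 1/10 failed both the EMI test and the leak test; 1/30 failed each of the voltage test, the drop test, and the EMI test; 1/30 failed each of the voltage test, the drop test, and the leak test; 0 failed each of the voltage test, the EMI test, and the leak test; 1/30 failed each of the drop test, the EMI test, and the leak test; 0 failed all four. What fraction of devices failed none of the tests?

1/15

P(≥1) = 2/5 + 2/5 + 11/30 + 11/30 − 2/15 − 1/10 − 2/15 − 2/15 − 1/10 − 1/10 + 1/30 + 1/30 + 0 + 1/30 − 0 = 14/15
P(none) = 1 − 14/15 = 1/15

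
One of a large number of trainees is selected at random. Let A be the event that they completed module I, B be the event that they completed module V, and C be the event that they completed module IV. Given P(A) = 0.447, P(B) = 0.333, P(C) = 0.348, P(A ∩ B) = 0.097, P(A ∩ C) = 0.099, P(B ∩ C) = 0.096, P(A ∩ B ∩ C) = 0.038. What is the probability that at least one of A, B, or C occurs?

P(A ∪ B ∪ C) = 0.447 + 0.333 + 0.348 − 0.097 − 0.099 − 0.096 + 0.038 = 0.874

0.874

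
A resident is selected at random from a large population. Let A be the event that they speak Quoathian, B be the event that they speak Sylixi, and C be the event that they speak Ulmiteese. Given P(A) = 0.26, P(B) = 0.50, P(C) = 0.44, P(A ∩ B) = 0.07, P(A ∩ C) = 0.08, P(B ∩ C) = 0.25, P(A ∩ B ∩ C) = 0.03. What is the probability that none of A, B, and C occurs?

0.17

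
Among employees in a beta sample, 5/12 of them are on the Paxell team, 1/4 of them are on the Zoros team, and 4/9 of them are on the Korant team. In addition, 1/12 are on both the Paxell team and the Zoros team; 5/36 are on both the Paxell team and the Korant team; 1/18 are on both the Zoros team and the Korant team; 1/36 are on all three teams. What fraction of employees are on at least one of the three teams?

31/36

Using inclusion–exclusion:
P(union) = 5/12 + 1/4 + 4/9 − 1/12 − 5/36 − 1/18 + 1/36 = 31/36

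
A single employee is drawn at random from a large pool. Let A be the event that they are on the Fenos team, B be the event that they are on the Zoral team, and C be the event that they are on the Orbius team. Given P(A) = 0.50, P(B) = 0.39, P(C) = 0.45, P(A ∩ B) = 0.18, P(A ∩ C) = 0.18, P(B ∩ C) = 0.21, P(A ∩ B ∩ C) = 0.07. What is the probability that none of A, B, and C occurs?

Using inclusion–exclusion:
P(A ∪ B ∪ C) = 0.50 + 0.39 + 0.45 − 0.18 − 0.18 − 0.21 + 0.07 = 0.84
P(none) = 1 − 0.84 = 0.16

0.16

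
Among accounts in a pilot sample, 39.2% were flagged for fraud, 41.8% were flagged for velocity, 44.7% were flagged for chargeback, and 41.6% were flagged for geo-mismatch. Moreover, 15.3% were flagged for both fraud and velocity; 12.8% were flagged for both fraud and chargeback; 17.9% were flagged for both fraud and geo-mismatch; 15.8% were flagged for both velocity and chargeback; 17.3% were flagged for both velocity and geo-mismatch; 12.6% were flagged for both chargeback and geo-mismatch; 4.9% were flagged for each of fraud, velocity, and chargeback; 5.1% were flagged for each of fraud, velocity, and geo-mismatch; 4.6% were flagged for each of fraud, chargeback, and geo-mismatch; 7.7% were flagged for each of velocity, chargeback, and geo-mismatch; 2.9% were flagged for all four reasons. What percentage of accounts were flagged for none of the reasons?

Apply inclusion-exclusion:
P(union) = 39.2 + 41.8 + 44.7 + 41.6 − 15.3 − 12.8 − 17.9 − 15.8 − 17.3 − 12.6 + 4.9 + 5.1 + 4.6 + 7.7 − 2.9 = 95.0%
P(none) = 100% − 95.0% = 5.0%

5.0%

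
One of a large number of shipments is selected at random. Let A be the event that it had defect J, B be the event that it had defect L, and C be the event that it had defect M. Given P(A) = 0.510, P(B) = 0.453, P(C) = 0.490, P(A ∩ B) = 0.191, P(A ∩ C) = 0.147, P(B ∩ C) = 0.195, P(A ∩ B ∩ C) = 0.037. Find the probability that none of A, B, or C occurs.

0.043

Using inclusion–exclusion:
P(A ∪ B ∪ C) = 0.510 + 0.453 + 0.490 − 0.191 − 0.147 − 0.195 + 0.037 = 0.957
P(none) = 1 − 0.957 = 0.043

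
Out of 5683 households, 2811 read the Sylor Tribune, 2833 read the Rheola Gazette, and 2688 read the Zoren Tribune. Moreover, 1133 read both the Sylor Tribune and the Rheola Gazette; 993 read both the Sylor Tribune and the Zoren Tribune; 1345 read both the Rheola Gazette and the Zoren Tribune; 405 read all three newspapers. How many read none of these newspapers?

By inclusion-exclusion,
N(≥1) = 2811 + 2833 + 2688 − 1133 − 993 − 1345 + 405 = 5266
None: 5683 − 5266 = 417

417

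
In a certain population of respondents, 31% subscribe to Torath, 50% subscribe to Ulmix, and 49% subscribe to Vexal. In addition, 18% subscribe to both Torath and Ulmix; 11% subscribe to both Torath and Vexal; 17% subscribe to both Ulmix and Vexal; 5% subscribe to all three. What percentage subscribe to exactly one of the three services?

P(exactly one) = 31 + 50 + 49 − 2·18 − 2·11 − 2·17 + 3·5 = 53%

53%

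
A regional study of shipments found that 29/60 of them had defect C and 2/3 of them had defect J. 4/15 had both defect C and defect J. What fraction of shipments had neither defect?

By inclusion-exclusion,
P(≥1) = 29/60 + 2/3 − 4/15 = 53/60
P(none) = 1 − 53/60 = 7/60

7/60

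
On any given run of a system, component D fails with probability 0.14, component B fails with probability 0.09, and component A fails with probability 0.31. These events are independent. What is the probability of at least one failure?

0.460006

Independence gives P(none) = ∏(1 − pᵢ).
P(none) = (1 − 0.14) × (1 − 0.09) × (1 − 0.31) = 0.86 × 0.91 × 0.69 = 0.539994
P(at least one) = 1 − 0.539994 = 0.460006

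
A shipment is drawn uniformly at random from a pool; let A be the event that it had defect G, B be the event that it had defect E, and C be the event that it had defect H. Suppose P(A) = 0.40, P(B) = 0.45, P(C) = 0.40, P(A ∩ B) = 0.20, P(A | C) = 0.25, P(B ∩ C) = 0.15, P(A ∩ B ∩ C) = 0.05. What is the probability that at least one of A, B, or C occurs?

P(A ∩ C) = P(C)·P(A|C) = 0.40 × 0.25 = 0.10
By inclusion–exclusion:
P(A ∪ B ∪ C) = 0.40 + 0.45 + 0.40 − 0.20 − 0.10 − 0.15 + 0.05 = 0.85

0.85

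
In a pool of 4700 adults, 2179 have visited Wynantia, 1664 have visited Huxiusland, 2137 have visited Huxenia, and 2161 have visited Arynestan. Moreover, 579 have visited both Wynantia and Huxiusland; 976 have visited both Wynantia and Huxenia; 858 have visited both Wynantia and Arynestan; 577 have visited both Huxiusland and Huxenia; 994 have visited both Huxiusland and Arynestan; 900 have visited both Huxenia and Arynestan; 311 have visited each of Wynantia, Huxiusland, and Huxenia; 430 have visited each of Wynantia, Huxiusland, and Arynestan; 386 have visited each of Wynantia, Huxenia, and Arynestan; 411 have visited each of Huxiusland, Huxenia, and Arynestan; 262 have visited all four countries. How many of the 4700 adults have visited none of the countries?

167

N(≥1) = 2179 + 1664 + 2137 + 2161 − 579 − 976 − 858 − 577 − 994 − 900 + 311 + 430 + 386 + 411 − 262 = 4533
None: 4700 − 4533 = 167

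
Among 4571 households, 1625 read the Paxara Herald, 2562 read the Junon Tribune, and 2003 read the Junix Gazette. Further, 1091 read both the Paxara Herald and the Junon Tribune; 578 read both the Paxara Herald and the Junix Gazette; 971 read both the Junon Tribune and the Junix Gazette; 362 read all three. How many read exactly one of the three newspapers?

N(exactly one) = 1625 + 2562 + 2003 − 2·1091 − 2·578 − 2·971 + 3·362 = 1996

1996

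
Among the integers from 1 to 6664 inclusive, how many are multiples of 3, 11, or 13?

Apply inclusion-exclusion:
floor(6664/3) + floor(6664/11) + floor(6664/13) − floor(6664/33) − floor(6664/39) − floor(6664/143) + floor(6664/429) = 2221 + 605 + 512 − 201 − 170 − 46 + 15 = 2936

2936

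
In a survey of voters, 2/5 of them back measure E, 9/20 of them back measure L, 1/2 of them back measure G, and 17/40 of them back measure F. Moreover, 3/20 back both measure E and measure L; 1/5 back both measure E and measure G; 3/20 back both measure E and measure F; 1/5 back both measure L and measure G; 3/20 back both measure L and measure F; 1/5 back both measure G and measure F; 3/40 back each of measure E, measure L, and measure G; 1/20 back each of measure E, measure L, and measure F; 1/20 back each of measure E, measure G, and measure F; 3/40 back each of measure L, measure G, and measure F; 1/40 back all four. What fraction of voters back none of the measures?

1/20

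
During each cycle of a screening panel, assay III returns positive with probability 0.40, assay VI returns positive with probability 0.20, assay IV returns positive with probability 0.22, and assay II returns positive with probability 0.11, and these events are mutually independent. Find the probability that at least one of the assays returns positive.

0.666784

P(none) = (1 − 0.40) × (1 − 0.20) × (1 − 0.22) × (1 − 0.11) = 0.60 × 0.80 × 0.78 × 0.89 = 0.333216
P(at least one) = 1 − 0.333216 = 0.666784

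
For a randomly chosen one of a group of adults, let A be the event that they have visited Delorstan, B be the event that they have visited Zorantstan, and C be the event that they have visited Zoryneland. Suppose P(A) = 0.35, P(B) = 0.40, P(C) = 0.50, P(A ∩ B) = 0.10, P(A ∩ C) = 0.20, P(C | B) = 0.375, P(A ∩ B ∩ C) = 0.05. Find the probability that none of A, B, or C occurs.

0.15

P(B ∩ C) = P(B)·P(C|B) = 0.40 × 0.375 = 0.15
By inclusion-exclusion,
P(A ∪ B ∪ C) = 0.35 + 0.40 + 0.50 − 0.10 − 0.20 − 0.15 + 0.05 = 0.85
P(none) = 1 − 0.85 = 0.15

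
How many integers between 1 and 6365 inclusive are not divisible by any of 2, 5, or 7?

floor(6365/2) + floor(6365/5) + floor(6365/7) − floor(6365/10) − floor(6365/14) − floor(6365/35) + floor(6365/70) = 3182 + 1273 + 909 − 636 − 454 − 181 + 90 = 4183
6365 − 4183 = 2182

2182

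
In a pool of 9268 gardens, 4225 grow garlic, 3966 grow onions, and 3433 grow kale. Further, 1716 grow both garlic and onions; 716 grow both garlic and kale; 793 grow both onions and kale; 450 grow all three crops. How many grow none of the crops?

|union| = 4225 + 3966 + 3433 − 1716 − 716 − 793 + 450 = 8849
None: 9268 − 8849 = 419

419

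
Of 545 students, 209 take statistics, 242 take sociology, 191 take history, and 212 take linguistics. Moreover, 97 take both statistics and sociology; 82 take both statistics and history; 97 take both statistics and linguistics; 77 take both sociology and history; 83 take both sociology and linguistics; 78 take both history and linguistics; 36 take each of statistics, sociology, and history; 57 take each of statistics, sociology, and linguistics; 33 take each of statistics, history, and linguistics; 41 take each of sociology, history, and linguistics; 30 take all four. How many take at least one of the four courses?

477

Using inclusion–exclusion:
|union| = 209 + 242 + 191 + 212 − 97 − 82 − 97 − 77 − 83 − 78 + 36 + 57 + 33 + 41 − 30 = 477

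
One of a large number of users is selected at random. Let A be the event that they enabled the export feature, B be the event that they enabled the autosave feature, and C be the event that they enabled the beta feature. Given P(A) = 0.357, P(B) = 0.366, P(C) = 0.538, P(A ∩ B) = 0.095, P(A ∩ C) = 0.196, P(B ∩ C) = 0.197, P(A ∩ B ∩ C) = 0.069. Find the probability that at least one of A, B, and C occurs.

0.842

P(A ∪ B ∪ C) = 0.357 + 0.366 + 0.538 − 0.095 − 0.196 − 0.197 + 0.069 = 0.842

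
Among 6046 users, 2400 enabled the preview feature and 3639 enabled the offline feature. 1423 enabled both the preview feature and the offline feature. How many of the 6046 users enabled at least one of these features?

Inclusion–exclusion gives
|union| = 2400 + 3639 − 1423 = 4616

4616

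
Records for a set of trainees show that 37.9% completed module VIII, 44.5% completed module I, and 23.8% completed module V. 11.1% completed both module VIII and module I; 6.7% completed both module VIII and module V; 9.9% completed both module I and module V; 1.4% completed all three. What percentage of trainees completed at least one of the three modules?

79.9%

P(at least one) = 37.9 + 44.5 + 23.8 − 11.1 − 6.7 − 9.9 + 1.4 = 79.9%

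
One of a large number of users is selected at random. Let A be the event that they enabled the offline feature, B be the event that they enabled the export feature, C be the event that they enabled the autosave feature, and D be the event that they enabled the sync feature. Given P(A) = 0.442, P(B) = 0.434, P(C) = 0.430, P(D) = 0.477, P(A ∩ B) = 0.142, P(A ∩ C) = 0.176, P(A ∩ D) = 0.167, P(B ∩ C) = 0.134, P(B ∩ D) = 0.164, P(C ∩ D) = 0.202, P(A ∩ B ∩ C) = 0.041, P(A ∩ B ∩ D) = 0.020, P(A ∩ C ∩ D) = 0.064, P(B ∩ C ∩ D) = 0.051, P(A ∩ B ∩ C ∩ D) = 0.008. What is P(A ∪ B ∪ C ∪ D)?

0.966

P(A ∪ B ∪ C ∪ D) = 0.442 + 0.434 + 0.430 + 0.477 − 0.142 − 0.176 − 0.167 − 0.134 − 0.164 − 0.202 + 0.041 + 0.020 + 0.064 + 0.051 − 0.008 = 0.966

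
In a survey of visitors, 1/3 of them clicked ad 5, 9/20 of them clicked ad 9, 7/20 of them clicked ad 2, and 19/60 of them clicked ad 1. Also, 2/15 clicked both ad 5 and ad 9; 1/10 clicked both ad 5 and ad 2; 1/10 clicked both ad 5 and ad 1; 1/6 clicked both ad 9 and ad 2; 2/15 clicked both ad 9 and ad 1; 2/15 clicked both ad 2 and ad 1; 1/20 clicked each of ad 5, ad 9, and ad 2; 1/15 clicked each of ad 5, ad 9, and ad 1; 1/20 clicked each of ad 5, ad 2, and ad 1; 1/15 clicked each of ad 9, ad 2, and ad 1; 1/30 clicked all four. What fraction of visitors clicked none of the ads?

P(≥1) = 1/3 + 9/20 + 7/20 + 19/60 − 2/15 − 1/10 − 1/10 − 1/6 − 2/15 − 2/15 + 1/20 + 1/15 + 1/20 + 1/15 − 1/30 = 53/60
P(none) = 1 − 53/60 = 7/60

7/60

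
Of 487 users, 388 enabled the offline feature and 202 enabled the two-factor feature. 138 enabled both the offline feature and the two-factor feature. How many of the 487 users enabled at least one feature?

452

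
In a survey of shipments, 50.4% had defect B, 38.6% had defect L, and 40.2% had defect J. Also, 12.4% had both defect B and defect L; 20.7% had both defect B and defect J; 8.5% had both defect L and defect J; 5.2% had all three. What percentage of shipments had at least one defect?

Using inclusion–exclusion:
P(at least one) = 50.4 + 38.6 + 40.2 − 12.4 − 20.7 − 8.5 + 5.2 = 92.8%

92.8%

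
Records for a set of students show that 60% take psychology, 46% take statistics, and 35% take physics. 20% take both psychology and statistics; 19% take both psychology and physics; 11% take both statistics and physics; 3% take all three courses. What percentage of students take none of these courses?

Apply inclusion-exclusion:
P(≥1) = 60 + 46 + 35 − 20 − 19 − 11 + 3 = 94%
P(none) = 100% − 94% = 6%

6%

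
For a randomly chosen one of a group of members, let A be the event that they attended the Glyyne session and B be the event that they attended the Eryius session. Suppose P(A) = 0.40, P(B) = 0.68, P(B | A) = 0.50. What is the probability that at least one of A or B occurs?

0.88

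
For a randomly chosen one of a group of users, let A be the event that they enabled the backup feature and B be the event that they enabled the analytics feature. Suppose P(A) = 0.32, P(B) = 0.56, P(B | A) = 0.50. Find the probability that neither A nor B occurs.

P(A ∩ B) = P(A)·P(B|A) = 0.32 × 0.50 = 0.16
P(A ∪ B) = 0.32 + 0.56 − 0.16 = 0.72
P(none) = 1 − 0.72 = 0.28

0.28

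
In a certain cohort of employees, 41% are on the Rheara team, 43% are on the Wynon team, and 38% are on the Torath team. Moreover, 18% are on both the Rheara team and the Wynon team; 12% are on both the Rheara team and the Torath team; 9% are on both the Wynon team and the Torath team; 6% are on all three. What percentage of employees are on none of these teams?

11%

By inclusion–exclusion:
P(union) = 41 + 43 + 38 − 18 − 12 − 9 + 6 = 89%
P(none) = 100% − 89% = 11%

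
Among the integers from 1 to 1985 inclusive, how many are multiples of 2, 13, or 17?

1122

Using inclusion–exclusion:
floor(1985/2) + floor(1985/13) + floor(1985/17) − floor(1985/26) − floor(1985/34) − floor(1985/221) + floor(1985/442) = 992 + 152 + 116 − 76 − 58 − 8 + 4 = 1122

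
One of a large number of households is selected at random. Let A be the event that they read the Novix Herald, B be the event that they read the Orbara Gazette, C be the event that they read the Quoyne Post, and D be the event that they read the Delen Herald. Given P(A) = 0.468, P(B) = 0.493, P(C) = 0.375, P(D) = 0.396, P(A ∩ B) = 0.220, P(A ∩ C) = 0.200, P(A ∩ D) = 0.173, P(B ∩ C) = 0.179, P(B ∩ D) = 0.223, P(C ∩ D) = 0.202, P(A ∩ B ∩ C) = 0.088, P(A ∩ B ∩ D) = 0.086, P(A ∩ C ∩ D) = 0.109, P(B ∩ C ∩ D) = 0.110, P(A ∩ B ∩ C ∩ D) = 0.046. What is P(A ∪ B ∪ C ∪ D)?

0.882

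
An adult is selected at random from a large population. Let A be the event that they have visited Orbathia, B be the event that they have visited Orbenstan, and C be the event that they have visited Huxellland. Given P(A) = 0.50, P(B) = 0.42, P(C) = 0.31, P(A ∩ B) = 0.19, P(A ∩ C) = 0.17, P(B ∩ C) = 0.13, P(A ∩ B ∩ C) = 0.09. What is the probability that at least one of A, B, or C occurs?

P(A ∪ B ∪ C) = 0.50 + 0.42 + 0.31 − 0.19 − 0.17 − 0.13 + 0.09 = 0.83

0.83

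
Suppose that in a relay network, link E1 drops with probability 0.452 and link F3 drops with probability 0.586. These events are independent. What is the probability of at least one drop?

P(none) = (1 − 0.452) × (1 − 0.586) = 0.548 × 0.414 = 0.226872
P(at least one) = 1 − 0.226872 = 0.773128

0.773128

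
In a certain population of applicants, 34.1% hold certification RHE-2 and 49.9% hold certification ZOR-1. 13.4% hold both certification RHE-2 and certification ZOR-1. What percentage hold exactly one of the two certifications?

57.2%

P(exactly one) = 34.1 + 49.9 − 2·13.4 = 57.2%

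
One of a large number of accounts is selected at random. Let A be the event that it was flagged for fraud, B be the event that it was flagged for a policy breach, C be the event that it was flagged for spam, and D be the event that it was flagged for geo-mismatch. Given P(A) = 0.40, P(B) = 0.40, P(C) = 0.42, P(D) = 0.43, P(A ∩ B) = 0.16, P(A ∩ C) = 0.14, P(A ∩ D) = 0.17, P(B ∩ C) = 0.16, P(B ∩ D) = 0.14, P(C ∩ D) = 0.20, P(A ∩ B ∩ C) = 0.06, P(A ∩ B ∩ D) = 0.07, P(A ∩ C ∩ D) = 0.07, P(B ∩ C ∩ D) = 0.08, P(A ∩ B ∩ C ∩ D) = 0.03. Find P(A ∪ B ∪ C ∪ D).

P(A ∪ B ∪ C ∪ D) = 0.40 + 0.40 + 0.42 + 0.43 − 0.16 − 0.14 − 0.17 − 0.16 − 0.14 − 0.20 + 0.06 + 0.07 + 0.07 + 0.08 − 0.03 = 0.93

0.93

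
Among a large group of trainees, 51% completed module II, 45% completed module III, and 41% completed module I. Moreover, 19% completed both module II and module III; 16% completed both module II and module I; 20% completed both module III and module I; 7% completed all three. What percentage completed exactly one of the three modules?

P(exactly one) = 51 + 45 + 41 − 2·19 − 2·16 − 2·20 + 3·7 = 48%

48%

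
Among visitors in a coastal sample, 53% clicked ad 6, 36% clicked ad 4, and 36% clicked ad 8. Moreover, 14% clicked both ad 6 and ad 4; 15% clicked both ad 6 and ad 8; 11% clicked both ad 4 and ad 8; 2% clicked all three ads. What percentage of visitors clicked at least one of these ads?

P(union) = 53 + 36 + 36 − 14 − 15 − 11 + 2 = 87%

87%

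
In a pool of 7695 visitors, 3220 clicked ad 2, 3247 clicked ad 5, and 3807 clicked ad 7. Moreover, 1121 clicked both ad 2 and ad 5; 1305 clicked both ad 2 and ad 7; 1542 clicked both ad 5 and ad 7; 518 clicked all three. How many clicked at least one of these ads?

By inclusion–exclusion:
|at least one| = 3220 + 3247 + 3807 − 1121 − 1305 − 1542 + 518 = 6824

6824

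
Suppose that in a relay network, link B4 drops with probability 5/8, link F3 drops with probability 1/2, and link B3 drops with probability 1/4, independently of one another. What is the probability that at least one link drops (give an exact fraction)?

55/64

P(none) = (1 − 5/8) × (1 − 1/2) × (1 − 1/4) = 3/8 × 1/2 × 3/4 = 9/64
P(at least one) = 1 − 9/64 = 55/64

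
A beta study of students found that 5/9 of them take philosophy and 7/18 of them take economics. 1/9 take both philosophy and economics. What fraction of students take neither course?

1/6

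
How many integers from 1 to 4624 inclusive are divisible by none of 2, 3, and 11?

1401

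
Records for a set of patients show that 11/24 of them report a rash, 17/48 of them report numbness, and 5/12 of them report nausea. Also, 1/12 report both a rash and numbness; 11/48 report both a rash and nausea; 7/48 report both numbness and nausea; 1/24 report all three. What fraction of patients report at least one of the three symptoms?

13/16

P(≥1) = 11/24 + 17/48 + 5/12 − 1/12 − 11/48 − 7/48 + 1/24 = 13/16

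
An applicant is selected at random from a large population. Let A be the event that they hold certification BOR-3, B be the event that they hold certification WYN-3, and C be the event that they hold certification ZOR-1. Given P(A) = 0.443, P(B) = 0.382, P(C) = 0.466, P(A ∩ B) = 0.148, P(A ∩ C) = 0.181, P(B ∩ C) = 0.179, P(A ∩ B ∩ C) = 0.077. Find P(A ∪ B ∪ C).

0.860

Apply inclusion-exclusion:
P(A ∪ B ∪ C) = 0.443 + 0.382 + 0.466 − 0.148 − 0.181 − 0.179 + 0.077 = 0.860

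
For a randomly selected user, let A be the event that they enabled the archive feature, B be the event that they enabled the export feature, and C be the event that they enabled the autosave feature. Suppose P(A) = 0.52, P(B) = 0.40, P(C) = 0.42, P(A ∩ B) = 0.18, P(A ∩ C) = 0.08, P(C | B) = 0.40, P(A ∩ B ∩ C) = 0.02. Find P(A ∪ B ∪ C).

0.94

P(B ∩ C) = P(B)·P(C|B) = 0.40 × 0.40 = 0.16
Using inclusion–exclusion:
P(A ∪ B ∪ C) = 0.52 + 0.40 + 0.42 − 0.18 − 0.08 − 0.16 + 0.02 = 0.94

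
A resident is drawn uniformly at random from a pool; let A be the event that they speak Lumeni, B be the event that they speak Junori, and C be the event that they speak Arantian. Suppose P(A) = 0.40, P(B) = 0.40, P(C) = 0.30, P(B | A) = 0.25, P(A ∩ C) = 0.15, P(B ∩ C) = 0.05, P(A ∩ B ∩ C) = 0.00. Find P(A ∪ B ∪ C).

P(A ∩ B) = P(A)·P(B|A) = 0.40 × 0.25 = 0.10
Apply inclusion-exclusion:
P(A ∪ B ∪ C) = 0.40 + 0.40 + 0.30 − 0.10 − 0.15 − 0.05 + 0.00 = 0.80

0.80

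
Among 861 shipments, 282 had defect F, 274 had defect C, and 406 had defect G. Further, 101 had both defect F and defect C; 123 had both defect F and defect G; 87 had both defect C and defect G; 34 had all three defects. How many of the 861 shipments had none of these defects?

Using inclusion–exclusion:
N(≥1) = 282 + 274 + 406 − 101 − 123 − 87 + 34 = 685
None: 861 − 685 = 176

176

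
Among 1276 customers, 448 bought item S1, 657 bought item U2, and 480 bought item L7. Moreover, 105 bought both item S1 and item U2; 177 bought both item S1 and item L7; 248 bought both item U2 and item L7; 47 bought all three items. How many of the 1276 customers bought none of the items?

174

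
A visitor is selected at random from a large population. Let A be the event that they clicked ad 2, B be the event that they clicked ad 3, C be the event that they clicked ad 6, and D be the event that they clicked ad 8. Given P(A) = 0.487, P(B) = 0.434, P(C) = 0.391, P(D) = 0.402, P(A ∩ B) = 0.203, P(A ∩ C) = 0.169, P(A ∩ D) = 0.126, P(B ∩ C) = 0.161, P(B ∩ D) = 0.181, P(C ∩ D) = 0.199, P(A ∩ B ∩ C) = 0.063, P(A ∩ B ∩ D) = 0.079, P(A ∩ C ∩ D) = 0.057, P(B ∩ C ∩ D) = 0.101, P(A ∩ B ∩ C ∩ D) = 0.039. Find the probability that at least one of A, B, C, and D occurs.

By inclusion-exclusion,
P(A ∪ B ∪ C ∪ D) = 0.487 + 0.434 + 0.391 + 0.402 − 0.203 − 0.169 − 0.126 − 0.161 − 0.181 − 0.199 + 0.063 + 0.079 + 0.057 + 0.101 − 0.039 = 0.936

0.936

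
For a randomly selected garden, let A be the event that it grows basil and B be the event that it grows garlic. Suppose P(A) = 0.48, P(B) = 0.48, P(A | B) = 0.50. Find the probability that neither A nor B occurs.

0.28

P(A ∩ B) = P(B)·P(A|B) = 0.48 × 0.50 = 0.24
P(A ∪ B) = 0.48 + 0.48 − 0.24 = 0.72
P(none) = 1 − 0.72 = 0.28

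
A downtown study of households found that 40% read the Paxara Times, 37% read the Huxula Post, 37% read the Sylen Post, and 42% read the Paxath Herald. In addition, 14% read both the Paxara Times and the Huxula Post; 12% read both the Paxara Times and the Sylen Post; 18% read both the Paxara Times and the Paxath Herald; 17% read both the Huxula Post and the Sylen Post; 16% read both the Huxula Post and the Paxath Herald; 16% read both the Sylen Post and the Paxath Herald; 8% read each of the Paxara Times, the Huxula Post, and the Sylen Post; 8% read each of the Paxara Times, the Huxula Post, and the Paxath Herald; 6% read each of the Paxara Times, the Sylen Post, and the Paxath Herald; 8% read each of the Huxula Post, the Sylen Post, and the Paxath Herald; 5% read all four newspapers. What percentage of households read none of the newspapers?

12%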